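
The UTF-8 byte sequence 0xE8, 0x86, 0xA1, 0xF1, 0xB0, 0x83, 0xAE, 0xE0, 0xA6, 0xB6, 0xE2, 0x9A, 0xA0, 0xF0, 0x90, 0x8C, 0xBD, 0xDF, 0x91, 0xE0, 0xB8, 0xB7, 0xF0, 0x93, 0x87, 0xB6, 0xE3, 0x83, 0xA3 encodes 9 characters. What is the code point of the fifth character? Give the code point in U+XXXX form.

Offset 0: leading byte 0xE8 = 11101000 → 3-byte char #1 = E8 86 A1.
Offset 3: leading byte 0xF1 = 11110001 → 4-byte char #2 = F1 B0 83 AE.
Offset 7: leading byte 0xE0 = 11100000 → 3-byte char #3 = E0 A6 B6.
Offset 10: leading byte 0xE2 = 11100010 → 3-byte char #4 = E2 9A A0.
Offset 13: leading byte 0xF0 = 11110000 → 4-byte char #5 = F0 90 8C BD.
Leading byte 0xF0 = 11110000 matches 11110xxx → 4-byte sequence.
Byte 1: 0xF0 = 11110000, payload 000 (3 bits).
Byte 2: 0x90 = 10010000 (10xxxxxx ✓), payload 010000.
Byte 3: 0x8C = 10001100 (10xxxxxx ✓), payload 001100.
Byte 4: 0xBD = 10111101 (10xxxxxx ✓), payload 111101.
Concatenate: 000010000001100111101 = 0x1033D (21 bits → U+1033D).

U+1033D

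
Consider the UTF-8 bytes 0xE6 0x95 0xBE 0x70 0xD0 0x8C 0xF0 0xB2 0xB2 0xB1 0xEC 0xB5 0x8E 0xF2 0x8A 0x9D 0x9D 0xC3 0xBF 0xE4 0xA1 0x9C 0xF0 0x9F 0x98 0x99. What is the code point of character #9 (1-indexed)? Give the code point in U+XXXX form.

U+1F619

Offset 0: leading byte 0xE6 = 11100110 → 3-byte char #1 = E6 95 BE.
Offset 3: leading byte 0x70 = 01110000 → 1-byte char #2 = 70.
Offset 4: leading byte 0xD0 = 11010000 → 2-byte char #3 = D0 8C.
Offset 6: leading byte 0xF0 = 11110000 → 4-byte char #4 = F0 B2 B2 B1.
Offset 10: leading byte 0xEC = 11101100 → 3-byte char #5 = EC B5 8E.
Offset 13: leading byte 0xF2 = 11110010 → 4-byte char #6 = F2 8A 9D 9D.
Offset 17: leading byte 0xC3 = 11000011 → 2-byte char #7 = C3 BF.
Offset 19: leading byte 0xE4 = 11100100 → 3-byte char #8 = E4 A1 9C.
Offset 22: leading byte 0xF0 = 11110000 → 4-byte char #9 = F0 9F 98 99.
Leading byte 0xF0 = 11110000 matches 11110xxx → 4-byte sequence.
Byte 1: 0xF0 = 11110000, payload 000 (3 bits).
Byte 2: 0x9F = 10011111 (10xxxxxx ✓), payload 011111.
Byte 3: 0x98 = 10011000 (10xxxxxx ✓), payload 011000.
Byte 4: 0x99 = 10011001 (10xxxxxx ✓), payload 011001.
Concatenate: 000011111011000011001 = 0x1F619 (21 bits → U+1F619).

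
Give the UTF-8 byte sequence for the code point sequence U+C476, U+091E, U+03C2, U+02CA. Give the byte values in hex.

U+C476: 3-byte form → EC 91 B6.
U+091E: 3-byte form → E0 A4 9E.
U+03C2: 2-byte form → CF 82.
U+02CA: 2-byte form → CB 8A.
Concatenated (10 bytes): EC 91 B6 E0 A4 9E CF 82 CB 8A.

EC 91 B6 E0 A4 9E CF 82 CB 8A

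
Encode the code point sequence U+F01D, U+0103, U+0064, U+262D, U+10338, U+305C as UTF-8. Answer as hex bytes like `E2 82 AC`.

EF 80 9D C4 83 64 E2 98 AD F0 90 8C B8 E3 81 9C

U+F01D: 3-byte form → EF 80 9D.
U+0103: 2-byte form → C4 83.
U+0064: 1-byte form → 64.
U+262D: 3-byte form → E2 98 AD.
U+10338: 4-byte form → F0 90 8C B8.
U+305C: 3-byte form → E3 81 9C.
Concatenated (16 bytes): EF 80 9D C4 83 64 E2 98 AD F0 90 8C B8 E3 81 9C.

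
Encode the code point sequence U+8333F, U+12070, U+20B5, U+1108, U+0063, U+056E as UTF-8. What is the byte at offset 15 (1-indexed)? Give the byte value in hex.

1-indexed offset 15 is 0-indexed offset 14.
U+8333F → 4-byte form F2 83 8C BF at offsets 0–3.
U+12070 → 4-byte form F0 92 81 B0 at offsets 4–7.
U+20B5 → 3-byte form E2 82 B5 at offsets 8–10.
U+1108 → 3-byte form E1 84 88 at offsets 11–13.
U+0063 → 1-byte form 63 at offsets 14–14.
Offset 14 falls in char 5's range; it's byte 1 of 63 = 0x63.

0x63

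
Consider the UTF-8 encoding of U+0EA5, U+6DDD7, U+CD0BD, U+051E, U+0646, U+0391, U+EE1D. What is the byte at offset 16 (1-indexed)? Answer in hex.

0xCE

1-indexed offset 16 is 0-indexed offset 15.
U+0EA5 → 3-byte form E0 BA A5 at offsets 0–2.
U+6DDD7 → 4-byte form F1 AD B7 97 at offsets 3–6.
U+CD0BD → 4-byte form F3 8D 82 BD at offsets 7–10.
U+051E → 2-byte form D4 9E at offsets 11–12.
U+0646 → 2-byte form D9 86 at offsets 13–14.
U+0391 → 2-byte form CE 91 at offsets 15–16.
Offset 15 falls in char 6's range; it's byte 1 of CE 91 = 0xCE.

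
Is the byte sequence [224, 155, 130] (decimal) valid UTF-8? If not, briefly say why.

invalid (overlong encoding)

Leading byte 0xE0 = 11100000 → 3-byte form.
Continuation bytes all match 10xxxxxx. Payload decodes to 0x6C2.
But 0x6C2 < 0x800, the minimum for a 3-byte sequence — this is an overlong encoding.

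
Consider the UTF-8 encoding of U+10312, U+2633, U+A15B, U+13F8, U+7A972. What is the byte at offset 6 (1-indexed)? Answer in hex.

0x98

1-indexed offset 6 is 0-indexed offset 5.
U+10312 → 4-byte form F0 90 8C 92 at offsets 0–3.
U+2633 → 3-byte form E2 98 B3 at offsets 4–6.
Offset 5 falls in char 2's range; it's byte 2 of E2 98 B3 = 0x98.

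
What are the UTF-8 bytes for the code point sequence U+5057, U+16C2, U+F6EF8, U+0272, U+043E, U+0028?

U+5057: 3-byte form → E5 81 97.
U+16C2: 3-byte form → E1 9B 82.
U+F6EF8: 4-byte form → F3 B6 BB B8.
U+0272: 2-byte form → C9 B2.
U+043E: 2-byte form → D0 BE.
U+0028: 1-byte form → 28.
Concatenated (15 bytes): E5 81 97 E1 9B 82 F3 B6 BB B8 C9 B2 D0 BE 28.

E5 81 97 E1 9B 82 F3 B6 BB B8 C9 B2 D0 BE 28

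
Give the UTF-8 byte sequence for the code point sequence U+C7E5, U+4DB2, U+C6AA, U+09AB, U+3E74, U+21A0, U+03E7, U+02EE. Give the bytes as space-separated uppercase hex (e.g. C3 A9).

EC 9F A5 E4 B6 B2 EC 9A AA E0 A6 AB E3 B9 B4 E2 86 A0 CF A7 CB AE

U+C7E5: 3-byte form → EC 9F A5.
U+4DB2: 3-byte form → E4 B6 B2.
U+C6AA: 3-byte form → EC 9A AA.
U+09AB: 3-byte form → E0 A6 AB.
U+3E74: 3-byte form → E3 B9 B4.
U+21A0: 3-byte form → E2 86 A0.
U+03E7: 2-byte form → CF A7.
U+02EE: 2-byte form → CB AE.
Concatenated (22 bytes): EC 9F A5 E4 B6 B2 EC 9A AA E0 A6 AB E3 B9 B4 E2 86 A0 CF A7 CB AE.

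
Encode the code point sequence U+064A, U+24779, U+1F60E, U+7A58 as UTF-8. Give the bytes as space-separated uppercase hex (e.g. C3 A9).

D9 8A F0 A4 9D B9 F0 9F 98 8E E7 A9 98

U+064A: 2-byte form → D9 8A.
U+24779: 4-byte form → F0 A4 9D B9.
U+1F60E: 4-byte form → F0 9F 98 8E.
U+7A58: 3-byte form → E7 A9 98.
Concatenated (13 bytes): D9 8A F0 A4 9D B9 F0 9F 98 8E E7 A9 98.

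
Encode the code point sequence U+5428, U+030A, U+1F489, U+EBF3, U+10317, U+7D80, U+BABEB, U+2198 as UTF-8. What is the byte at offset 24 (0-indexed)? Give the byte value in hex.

U+5428 → 3-byte form E5 90 A8 at offsets 0–2.
U+030A → 2-byte form CC 8A at offsets 3–4.
U+1F489 → 4-byte form F0 9F 92 89 at offsets 5–8.
U+EBF3 → 3-byte form EE AF B3 at offsets 9–11.
U+10317 → 4-byte form F0 90 8C 97 at offsets 12–15.
U+7D80 → 3-byte form E7 B6 80 at offsets 16–18.
U+BABEB → 4-byte form F2 BA AF AB at offsets 19–22.
U+2198 → 3-byte form E2 86 98 at offsets 23–25.
Offset 24 falls in char 8's range; it's byte 2 of E2 86 98 = 0x86.

0x86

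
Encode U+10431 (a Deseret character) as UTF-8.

U+10431 = 0x10431 = 66609 decimal. In range U+10000–U+10FFFF → 4-byte form: 11110xxx 10xxxxxx 10xxxxxx 10xxxxxx.
Binary (21 bits): 000010000010000110001.
Split 3+6+6+6: 000 | 010000 | 010000 | 110001.
Byte 1: 11110000 = 0xF0.
Byte 2: 10010000 = 0x90.
Byte 3: 10010000 = 0x90.
Byte 4: 10110001 = 0xB1.

F0 90 90 B1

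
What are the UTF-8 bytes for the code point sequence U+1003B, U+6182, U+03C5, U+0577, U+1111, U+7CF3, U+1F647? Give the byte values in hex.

F0 90 80 BB E6 86 82 CF 85 D5 B7 E1 84 91 E7 B3 B3 F0 9F 99 87

U+1003B: 4-byte form → F0 90 80 BB.
U+6182: 3-byte form → E6 86 82.
U+03C5: 2-byte form → CF 85.
U+0577: 2-byte form → D5 B7.
U+1111: 3-byte form → E1 84 91.
U+7CF3: 3-byte form → E7 B3 B3.
U+1F647: 4-byte form → F0 9F 99 87.
Concatenated (21 bytes): F0 90 80 BB E6 86 82 CF 85 D5 B7 E1 84 91 E7 B3 B3 F0 9F 99 87.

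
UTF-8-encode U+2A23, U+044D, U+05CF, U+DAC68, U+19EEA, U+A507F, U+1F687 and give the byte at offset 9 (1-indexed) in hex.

1-indexed offset 9 is 0-indexed offset 8.
U+2A23 → 3-byte form E2 A8 A3 at offsets 0–2.
U+044D → 2-byte form D1 8D at offsets 3–4.
U+05CF → 2-byte form D7 8F at offsets 5–6.
U+DAC68 → 4-byte form F3 9A B1 A8 at offsets 7–10.
Offset 8 falls in char 4's range; it's byte 2 of F3 9A B1 A8 = 0x9A.

0x9A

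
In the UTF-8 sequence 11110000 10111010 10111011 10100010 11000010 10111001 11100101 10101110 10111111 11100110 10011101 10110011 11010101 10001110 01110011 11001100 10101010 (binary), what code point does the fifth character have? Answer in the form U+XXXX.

Offset 0: leading byte 0xF0 = 11110000 → 4-byte char #1 = F0 BA BB A2.
Offset 4: leading byte 0xC2 = 11000010 → 2-byte char #2 = C2 B9.
Offset 6: leading byte 0xE5 = 11100101 → 3-byte char #3 = E5 AE BF.
Offset 9: leading byte 0xE6 = 11100110 → 3-byte char #4 = E6 9D B3.
Offset 12: leading byte 0xD5 = 11010101 → 2-byte char #5 = D5 8E.
Leading byte 0xD5 = 11010101 matches 110xxxxx → 2-byte sequence.
Byte 1: 0xD5 = 11010101, payload 10101 (5 bits).
Byte 2: 0x8E = 10001110 (10xxxxxx ✓), payload 001110.
Concatenate: 10101001110 = 0x54E (11 bits → U+054E).

U+054E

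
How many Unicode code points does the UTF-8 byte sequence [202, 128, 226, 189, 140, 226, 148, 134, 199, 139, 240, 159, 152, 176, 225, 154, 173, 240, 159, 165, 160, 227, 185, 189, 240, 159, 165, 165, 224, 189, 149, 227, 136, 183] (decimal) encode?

Byte at offset 0: 0xCA = 11001010 → 2-byte char (#1). Advance 2.
Byte at offset 2: 0xE2 = 11100010 → 3-byte char (#2). Advance 3.
Byte at offset 5: 0xE2 = 11100010 → 3-byte char (#3). Advance 3.
Byte at offset 8: 0xC7 = 11000111 → 2-byte char (#4). Advance 2.
Byte at offset 10: 0xF0 = 11110000 → 4-byte char (#5). Advance 4.
Byte at offset 14: 0xE1 = 11100001 → 3-byte char (#6). Advance 3.
Byte at offset 17: 0xF0 = 11110000 → 4-byte char (#7). Advance 4.
Byte at offset 21: 0xE3 = 11100011 → 3-byte char (#8). Advance 3.
Byte at offset 24: 0xF0 = 11110000 → 4-byte char (#9). Advance 4.
Byte at offset 28: 0xE0 = 11100000 → 3-byte char (#10). Advance 3.
Byte at offset 31: 0xE3 = 11100011 → 3-byte char (#11). Advance 3.
Reached end at offset 34 after 11 code points.

11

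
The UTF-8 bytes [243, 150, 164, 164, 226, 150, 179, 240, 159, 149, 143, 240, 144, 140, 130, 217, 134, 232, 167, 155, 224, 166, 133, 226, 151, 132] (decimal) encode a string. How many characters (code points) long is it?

Byte at offset 0: 0xF3 = 11110011 → 4-byte char (#1). Advance 4.
Byte at offset 4: 0xE2 = 11100010 → 3-byte char (#2). Advance 3.
Byte at offset 7: 0xF0 = 11110000 → 4-byte char (#3). Advance 4.
Byte at offset 11: 0xF0 = 11110000 → 4-byte char (#4). Advance 4.
Byte at offset 15: 0xD9 = 11011001 → 2-byte char (#5). Advance 2.
Byte at offset 17: 0xE8 = 11101000 → 3-byte char (#6). Advance 3.
Byte at offset 20: 0xE0 = 11100000 → 3-byte char (#7). Advance 3.
Byte at offset 23: 0xE2 = 11100010 → 3-byte char (#8). Advance 3.
Reached end at offset 26 after 8 code points.

8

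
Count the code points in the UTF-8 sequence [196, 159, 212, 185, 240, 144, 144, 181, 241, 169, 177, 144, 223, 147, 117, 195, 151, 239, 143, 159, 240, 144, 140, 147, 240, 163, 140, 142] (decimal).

Byte at offset 0: 0xC4 = 11000100 → 2-byte char (#1). Advance 2.
Byte at offset 2: 0xD4 = 11010100 → 2-byte char (#2). Advance 2.
Byte at offset 4: 0xF0 = 11110000 → 4-byte char (#3). Advance 4.
Byte at offset 8: 0xF1 = 11110001 → 4-byte char (#4). Advance 4.
Byte at offset 12: 0xDF = 11011111 → 2-byte char (#5). Advance 2.
Byte at offset 14: 0x75 = 01110101 → 1-byte char (#6). Advance 1.
Byte at offset 15: 0xC3 = 11000011 → 2-byte char (#7). Advance 2.
Byte at offset 17: 0xEF = 11101111 → 3-byte char (#8). Advance 3.
Byte at offset 20: 0xF0 = 11110000 → 4-byte char (#9). Advance 4.
Byte at offset 24: 0xF0 = 11110000 → 4-byte char (#10). Advance 4.
Reached end at offset 28 after 10 code points.

10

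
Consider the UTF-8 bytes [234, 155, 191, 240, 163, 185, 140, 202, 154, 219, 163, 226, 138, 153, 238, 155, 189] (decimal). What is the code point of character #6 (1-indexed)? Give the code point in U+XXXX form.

Offset 0: leading byte 0xEA = 11101010 → 3-byte char #1 = EA 9B BF.
Offset 3: leading byte 0xF0 = 11110000 → 4-byte char #2 = F0 A3 B9 8C.
Offset 7: leading byte 0xCA = 11001010 → 2-byte char #3 = CA 9A.
Offset 9: leading byte 0xDB = 11011011 → 2-byte char #4 = DB A3.
Offset 11: leading byte 0xE2 = 11100010 → 3-byte char #5 = E2 8A 99.
Offset 14: leading byte 0xEE = 11101110 → 3-byte char #6 = EE 9B BD.
Leading byte 0xEE = 11101110 matches 1110xxxx → 3-byte sequence.
Byte 1: 0xEE = 11101110, payload 1110 (4 bits).
Byte 2: 0x9B = 10011011 (10xxxxxx ✓), payload 011011.
Byte 3: 0xBD = 10111101 (10xxxxxx ✓), payload 111101.
Concatenate: 1110011011111101 = 0xE6FD (16 bits → U+E6FD).

U+E6FD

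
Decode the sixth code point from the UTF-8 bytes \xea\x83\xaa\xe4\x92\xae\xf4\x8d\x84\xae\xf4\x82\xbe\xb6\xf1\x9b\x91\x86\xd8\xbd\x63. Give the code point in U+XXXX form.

Offset 0: leading byte 0xEA = 11101010 → 3-byte char #1 = EA 83 AA.
Offset 3: leading byte 0xE4 = 11100100 → 3-byte char #2 = E4 92 AE.
Offset 6: leading byte 0xF4 = 11110100 → 4-byte char #3 = F4 8D 84 AE.
Offset 10: leading byte 0xF4 = 11110100 → 4-byte char #4 = F4 82 BE B6.
Offset 14: leading byte 0xF1 = 11110001 → 4-byte char #5 = F1 9B 91 86.
Offset 18: leading byte 0xD8 = 11011000 → 2-byte char #6 = D8 BD.
Leading byte 0xD8 = 11011000 matches 110xxxxx → 2-byte sequence.
Byte 1: 0xD8 = 11011000, payload 11000 (5 bits).
Byte 2: 0xBD = 10111101 (10xxxxxx ✓), payload 111101.
Concatenate: 11000111101 = 0x63D (11 bits → U+063D).

U+063D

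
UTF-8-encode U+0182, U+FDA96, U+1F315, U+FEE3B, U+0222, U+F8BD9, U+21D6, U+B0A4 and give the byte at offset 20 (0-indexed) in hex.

U+0182 → 2-byte form C6 82 at offsets 0–1.
U+FDA96 → 4-byte form F3 BD AA 96 at offsets 2–5.
U+1F315 → 4-byte form F0 9F 8C 95 at offsets 6–9.
U+FEE3B → 4-byte form F3 BE B8 BB at offsets 10–13.
U+0222 → 2-byte form C8 A2 at offsets 14–15.
U+F8BD9 → 4-byte form F3 B8 AF 99 at offsets 16–19.
U+21D6 → 3-byte form E2 87 96 at offsets 20–22.
Offset 20 falls in char 7's range; it's byte 1 of E2 87 96 = 0xE2.

0xE2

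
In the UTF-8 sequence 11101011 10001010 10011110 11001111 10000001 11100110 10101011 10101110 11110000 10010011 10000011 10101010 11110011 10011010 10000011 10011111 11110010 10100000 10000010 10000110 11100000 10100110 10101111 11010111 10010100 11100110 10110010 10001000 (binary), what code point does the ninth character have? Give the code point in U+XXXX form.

Offset 0: leading byte 0xEB = 11101011 → 3-byte char #1 = EB 8A 9E.
Offset 3: leading byte 0xCF = 11001111 → 2-byte char #2 = CF 81.
Offset 5: leading byte 0xE6 = 11100110 → 3-byte char #3 = E6 AB AE.
Offset 8: leading byte 0xF0 = 11110000 → 4-byte char #4 = F0 93 83 AA.
Offset 12: leading byte 0xF3 = 11110011 → 4-byte char #5 = F3 9A 83 9F.
Offset 16: leading byte 0xF2 = 11110010 → 4-byte char #6 = F2 A0 82 86.
Offset 20: leading byte 0xE0 = 11100000 → 3-byte char #7 = E0 A6 AF.
Offset 23: leading byte 0xD7 = 11010111 → 2-byte char #8 = D7 94.
Offset 25: leading byte 0xE6 = 11100110 → 3-byte char #9 = E6 B2 88.
Leading byte 0xE6 = 11100110 matches 1110xxxx → 3-byte sequence.
Byte 1: 0xE6 = 11100110, payload 0110 (4 bits).
Byte 2: 0xB2 = 10110010 (10xxxxxx ✓), payload 110010.
Byte 3: 0x88 = 10001000 (10xxxxxx ✓), payload 001000.
Concatenate: 0110110010001000 = 0x6C88 (16 bits → U+6C88).

U+6C88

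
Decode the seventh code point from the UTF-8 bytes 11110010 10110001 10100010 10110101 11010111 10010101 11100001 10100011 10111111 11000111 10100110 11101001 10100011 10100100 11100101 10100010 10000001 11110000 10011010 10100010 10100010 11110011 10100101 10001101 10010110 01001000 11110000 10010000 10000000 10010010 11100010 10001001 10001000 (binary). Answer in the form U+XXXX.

Offset 0: leading byte 0xF2 = 11110010 → 4-byte char #1 = F2 B1 A2 B5.
Offset 4: leading byte 0xD7 = 11010111 → 2-byte char #2 = D7 95.
Offset 6: leading byte 0xE1 = 11100001 → 3-byte char #3 = E1 A3 BF.
Offset 9: leading byte 0xC7 = 11000111 → 2-byte char #4 = C7 A6.
Offset 11: leading byte 0xE9 = 11101001 → 3-byte char #5 = E9 A3 A4.
Offset 14: leading byte 0xE5 = 11100101 → 3-byte char #6 = E5 A2 81.
Offset 17: leading byte 0xF0 = 11110000 → 4-byte char #7 = F0 9A A2 A2.
Leading byte 0xF0 = 11110000 matches 11110xxx → 4-byte sequence.
Byte 1: 0xF0 = 11110000, payload 000 (3 bits).
Byte 2: 0x9A = 10011010 (10xxxxxx ✓), payload 011010.
Byte 3: 0xA2 = 10100010 (10xxxxxx ✓), payload 100010.
Byte 4: 0xA2 = 10100010 (10xxxxxx ✓), payload 100010.
Concatenate: 000011010100010100010 = 0x1A8A2 (21 bits → U+1A8A2).

U+1A8A2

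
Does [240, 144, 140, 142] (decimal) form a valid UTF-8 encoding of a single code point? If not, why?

valid

Leading byte 0xF0 = 11110000 → 4-byte form.
Continuation bytes 0x90=10010000, 0x8C=10001100, 0x8E=10001110 all match 10xxxxxx.
Decoded value 0x1030E is ≥ 0x10000 (shortest form) and not a surrogate.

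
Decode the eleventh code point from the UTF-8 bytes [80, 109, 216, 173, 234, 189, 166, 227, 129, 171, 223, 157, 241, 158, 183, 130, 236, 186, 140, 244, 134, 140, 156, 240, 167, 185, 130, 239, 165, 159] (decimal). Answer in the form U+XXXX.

U+F95F

Offset 0: leading byte 0x50 = 01010000 → 1-byte char #1 = 50.
Offset 1: leading byte 0x6D = 01101101 → 1-byte char #2 = 6D.
Offset 2: leading byte 0xD8 = 11011000 → 2-byte char #3 = D8 AD.
Offset 4: leading byte 0xEA = 11101010 → 3-byte char #4 = EA BD A6.
Offset 7: leading byte 0xE3 = 11100011 → 3-byte char #5 = E3 81 AB.
Offset 10: leading byte 0xDF = 11011111 → 2-byte char #6 = DF 9D.
Offset 12: leading byte 0xF1 = 11110001 → 4-byte char #7 = F1 9E B7 82.
Offset 16: leading byte 0xEC = 11101100 → 3-byte char #8 = EC BA 8C.
Offset 19: leading byte 0xF4 = 11110100 → 4-byte char #9 = F4 86 8C 9C.
Offset 23: leading byte 0xF0 = 11110000 → 4-byte char #10 = F0 A7 B9 82.
Offset 27: leading byte 0xEF = 11101111 → 3-byte char #11 = EF A5 9F.
Leading byte 0xEF = 11101111 matches 1110xxxx → 3-byte sequence.
Byte 1: 0xEF = 11101111, payload 1111 (4 bits).
Byte 2: 0xA5 = 10100101 (10xxxxxx ✓), payload 100101.
Byte 3: 0x9F = 10011111 (10xxxxxx ✓), payload 011111.
Concatenate: 1111100101011111 = 0xF95F (16 bits → U+F95F).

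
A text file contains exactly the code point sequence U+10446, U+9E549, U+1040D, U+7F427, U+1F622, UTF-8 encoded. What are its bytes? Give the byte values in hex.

U+10446: 4-byte form → F0 90 91 86.
U+9E549: 4-byte form → F2 9E 95 89.
U+1040D: 4-byte form → F0 90 90 8D.
U+7F427: 4-byte form → F1 BF 90 A7.
U+1F622: 4-byte form → F0 9F 98 A2.
Concatenated (20 bytes): F0 90 91 86 F2 9E 95 89 F0 90 90 8D F1 BF 90 A7 F0 9F 98 A2.

F0 90 91 86 F2 9E 95 89 F0 90 90 8D F1 BF 90 A7 F0 9F 98 A2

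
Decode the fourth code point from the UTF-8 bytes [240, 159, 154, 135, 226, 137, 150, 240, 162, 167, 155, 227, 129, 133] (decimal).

U+3045

Offset 0: leading byte 0xF0 = 11110000 → 4-byte char #1 = F0 9F 9A 87.
Offset 4: leading byte 0xE2 = 11100010 → 3-byte char #2 = E2 89 96.
Offset 7: leading byte 0xF0 = 11110000 → 4-byte char #3 = F0 A2 A7 9B.
Offset 11: leading byte 0xE3 = 11100011 → 3-byte char #4 = E3 81 85.
Leading byte 0xE3 = 11100011 matches 1110xxxx → 3-byte sequence.
Byte 1: 0xE3 = 11100011, payload 0011 (4 bits).
Byte 2: 0x81 = 10000001 (10xxxxxx ✓), payload 000001.
Byte 3: 0x85 = 10000101 (10xxxxxx ✓), payload 000101.
Concatenate: 0011000001000101 = 0x3045 (16 bits → U+3045).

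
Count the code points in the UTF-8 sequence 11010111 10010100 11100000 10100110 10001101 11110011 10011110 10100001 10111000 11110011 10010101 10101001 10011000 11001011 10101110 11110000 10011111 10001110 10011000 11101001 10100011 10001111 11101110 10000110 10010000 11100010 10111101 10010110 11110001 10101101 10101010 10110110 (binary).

10

Byte at offset 0: 0xD7 = 11010111 → 2-byte char (#1). Advance 2.
Byte at offset 2: 0xE0 = 11100000 → 3-byte char (#2). Advance 3.
Byte at offset 5: 0xF3 = 11110011 → 4-byte char (#3). Advance 4.
Byte at offset 9: 0xF3 = 11110011 → 4-byte char (#4). Advance 4.
Byte at offset 13: 0xCB = 11001011 → 2-byte char (#5). Advance 2.
Byte at offset 15: 0xF0 = 11110000 → 4-byte char (#6). Advance 4.
Byte at offset 19: 0xE9 = 11101001 → 3-byte char (#7). Advance 3.
Byte at offset 22: 0xEE = 11101110 → 3-byte char (#8). Advance 3.
Byte at offset 25: 0xE2 = 11100010 → 3-byte char (#9). Advance 3.
Byte at offset 28: 0xF1 = 11110001 → 4-byte char (#10). Advance 4.
Reached end at offset 32 after 10 code points.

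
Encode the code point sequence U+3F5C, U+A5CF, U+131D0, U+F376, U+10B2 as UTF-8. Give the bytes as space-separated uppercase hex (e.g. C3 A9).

U+3F5C: 3-byte form → E3 BD 9C.
U+A5CF: 3-byte form → EA 97 8F.
U+131D0: 4-byte form → F0 93 87 90.
U+F376: 3-byte form → EF 8D B6.
U+10B2: 3-byte form → E1 82 B2.
Concatenated (16 bytes): E3 BD 9C EA 97 8F F0 93 87 90 EF 8D B6 E1 82 B2.

E3 BD 9C EA 97 8F F0 93 87 90 EF 8D B6 E1 82 B2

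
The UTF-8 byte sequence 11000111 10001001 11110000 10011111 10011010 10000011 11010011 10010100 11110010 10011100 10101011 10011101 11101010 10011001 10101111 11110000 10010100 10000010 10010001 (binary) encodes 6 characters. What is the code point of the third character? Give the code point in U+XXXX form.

U+04D4

Offset 0: leading byte 0xC7 = 11000111 → 2-byte char #1 = C7 89.
Offset 2: leading byte 0xF0 = 11110000 → 4-byte char #2 = F0 9F 9A 83.
Offset 6: leading byte 0xD3 = 11010011 → 2-byte char #3 = D3 94.
Leading byte 0xD3 = 11010011 matches 110xxxxx → 2-byte sequence.
Byte 1: 0xD3 = 11010011, payload 10011 (5 bits).
Byte 2: 0x94 = 10010100 (10xxxxxx ✓), payload 010100.
Concatenate: 10011010100 = 0x4D4 (11 bits → U+04D4).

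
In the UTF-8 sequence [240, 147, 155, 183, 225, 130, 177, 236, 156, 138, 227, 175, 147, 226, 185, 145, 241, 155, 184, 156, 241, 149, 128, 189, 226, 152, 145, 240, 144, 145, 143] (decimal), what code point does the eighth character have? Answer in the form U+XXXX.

U+2611

Offset 0: leading byte 0xF0 = 11110000 → 4-byte char #1 = F0 93 9B B7.
Offset 4: leading byte 0xE1 = 11100001 → 3-byte char #2 = E1 82 B1.
Offset 7: leading byte 0xEC = 11101100 → 3-byte char #3 = EC 9C 8A.
Offset 10: leading byte 0xE3 = 11100011 → 3-byte char #4 = E3 AF 93.
Offset 13: leading byte 0xE2 = 11100010 → 3-byte char #5 = E2 B9 91.
Offset 16: leading byte 0xF1 = 11110001 → 4-byte char #6 = F1 9B B8 9C.
Offset 20: leading byte 0xF1 = 11110001 → 4-byte char #7 = F1 95 80 BD.
Offset 24: leading byte 0xE2 = 11100010 → 3-byte char #8 = E2 98 91.
Leading byte 0xE2 = 11100010 matches 1110xxxx → 3-byte sequence.
Byte 1: 0xE2 = 11100010, payload 0010 (4 bits).
Byte 2: 0x98 = 10011000 (10xxxxxx ✓), payload 011000.
Byte 3: 0x91 = 10010001 (10xxxxxx ✓), payload 010001.
Concatenate: 0010011000010001 = 0x2611 (16 bits → U+2611).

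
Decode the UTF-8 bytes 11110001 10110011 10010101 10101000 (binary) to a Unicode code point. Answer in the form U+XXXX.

Leading byte 0xF1 = 11110001 matches 11110xxx → 4-byte sequence.
Byte 1: 0xF1 = 11110001, payload 001 (3 bits).
Byte 2: 0xB3 = 10110011 (10xxxxxx ✓), payload 110011.
Byte 3: 0x95 = 10010101 (10xxxxxx ✓), payload 010101.
Byte 4: 0xA8 = 10101000 (10xxxxxx ✓), payload 101000.
Concatenate: 001110011010101101000 = 0x73568 (21 bits → U+73568).

U+73568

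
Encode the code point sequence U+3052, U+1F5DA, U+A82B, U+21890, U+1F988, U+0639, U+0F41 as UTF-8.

U+3052: 3-byte form → E3 81 92.
U+1F5DA: 4-byte form → F0 9F 97 9A.
U+A82B: 3-byte form → EA A0 AB.
U+21890: 4-byte form → F0 A1 A2 90.
U+1F988: 4-byte form → F0 9F A6 88.
U+0639: 2-byte form → D8 B9.
U+0F41: 3-byte form → E0 BD 81.
Concatenated (23 bytes): E3 81 92 F0 9F 97 9A EA A0 AB F0 A1 A2 90 F0 9F A6 88 D8 B9 E0 BD 81.

E3 81 92 F0 9F 97 9A EA A0 AB F0 A1 A2 90 F0 9F A6 88 D8 B9 E0 BD 81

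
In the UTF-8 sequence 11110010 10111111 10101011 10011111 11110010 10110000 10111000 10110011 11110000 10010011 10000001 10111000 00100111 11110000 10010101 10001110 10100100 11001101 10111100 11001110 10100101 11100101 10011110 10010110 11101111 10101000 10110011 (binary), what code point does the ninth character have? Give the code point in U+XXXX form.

Offset 0: leading byte 0xF2 = 11110010 → 4-byte char #1 = F2 BF AB 9F.
Offset 4: leading byte 0xF2 = 11110010 → 4-byte char #2 = F2 B0 B8 B3.
Offset 8: leading byte 0xF0 = 11110000 → 4-byte char #3 = F0 93 81 B8.
Offset 12: leading byte 0x27 = 00100111 → 1-byte char #4 = 27.
Offset 13: leading byte 0xF0 = 11110000 → 4-byte char #5 = F0 95 8E A4.
Offset 17: leading byte 0xCD = 11001101 → 2-byte char #6 = CD BC.
Offset 19: leading byte 0xCE = 11001110 → 2-byte char #7 = CE A5.
Offset 21: leading byte 0xE5 = 11100101 → 3-byte char #8 = E5 9E 96.
Offset 24: leading byte 0xEF = 11101111 → 3-byte char #9 = EF A8 B3.
Leading byte 0xEF = 11101111 matches 1110xxxx → 3-byte sequence.
Byte 1: 0xEF = 11101111, payload 1111 (4 bits).
Byte 2: 0xA8 = 10101000 (10xxxxxx ✓), payload 101000.
Byte 3: 0xB3 = 10110011 (10xxxxxx ✓), payload 110011.
Concatenate: 1111101000110011 = 0xFA33 (16 bits → U+FA33).

U+FA33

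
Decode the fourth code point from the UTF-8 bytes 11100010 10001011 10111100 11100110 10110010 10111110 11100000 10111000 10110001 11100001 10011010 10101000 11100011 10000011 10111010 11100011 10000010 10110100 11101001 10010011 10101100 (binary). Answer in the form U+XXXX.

Offset 0: leading byte 0xE2 = 11100010 → 3-byte char #1 = E2 8B BC.
Offset 3: leading byte 0xE6 = 11100110 → 3-byte char #2 = E6 B2 BE.
Offset 6: leading byte 0xE0 = 11100000 → 3-byte char #3 = E0 B8 B1.
Offset 9: leading byte 0xE1 = 11100001 → 3-byte char #4 = E1 9A A8.
Leading byte 0xE1 = 11100001 matches 1110xxxx → 3-byte sequence.
Byte 1: 0xE1 = 11100001, payload 0001 (4 bits).
Byte 2: 0x9A = 10011010 (10xxxxxx ✓), payload 011010.
Byte 3: 0xA8 = 10101000 (10xxxxxx ✓), payload 101000.
Concatenate: 0001011010101000 = 0x16A8 (16 bits → U+16A8).

U+16A8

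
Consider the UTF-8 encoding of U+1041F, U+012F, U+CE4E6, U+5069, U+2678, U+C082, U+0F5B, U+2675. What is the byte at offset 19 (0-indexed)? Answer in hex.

0xE0

U+1041F → 4-byte form F0 90 90 9F at offsets 0–3.
U+012F → 2-byte form C4 AF at offsets 4–5.
U+CE4E6 → 4-byte form F3 8E 93 A6 at offsets 6–9.
U+5069 → 3-byte form E5 81 A9 at offsets 10–12.
U+2678 → 3-byte form E2 99 B8 at offsets 13–15.
U+C082 → 3-byte form EC 82 82 at offsets 16–18.
U+0F5B → 3-byte form E0 BD 9B at offsets 19–21.
Offset 19 falls in char 7's range; it's byte 1 of E0 BD 9B = 0xE0.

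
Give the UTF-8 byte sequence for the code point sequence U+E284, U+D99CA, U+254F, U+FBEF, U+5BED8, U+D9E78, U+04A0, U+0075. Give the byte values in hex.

EE 8A 84 F3 99 A7 8A E2 95 8F EF AF AF F1 9B BB 98 F3 99 B9 B8 D2 A0 75

U+E284: 3-byte form → EE 8A 84.
U+D99CA: 4-byte form → F3 99 A7 8A.
U+254F: 3-byte form → E2 95 8F.
U+FBEF: 3-byte form → EF AF AF.
U+5BED8: 4-byte form → F1 9B BB 98.
U+D9E78: 4-byte form → F3 99 B9 B8.
U+04A0: 2-byte form → D2 A0.
U+0075: 1-byte form → 75.
Concatenated (24 bytes): EE 8A 84 F3 99 A7 8A E2 95 8F EF AF AF F1 9B BB 98 F3 99 B9 B8 D2 A0 75.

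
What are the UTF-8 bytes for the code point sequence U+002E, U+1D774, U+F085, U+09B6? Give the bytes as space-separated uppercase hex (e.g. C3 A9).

2E F0 9D 9D B4 EF 82 85 E0 A6 B6

U+002E: 1-byte form → 2E.
U+1D774: 4-byte form → F0 9D 9D B4.
U+F085: 3-byte form → EF 82 85.
U+09B6: 3-byte form → E0 A6 B6.
Concatenated (11 bytes): 2E F0 9D 9D B4 EF 82 85 E0 A6 B6.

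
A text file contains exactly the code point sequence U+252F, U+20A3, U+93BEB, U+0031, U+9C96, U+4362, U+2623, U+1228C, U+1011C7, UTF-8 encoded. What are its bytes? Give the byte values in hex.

E2 94 AF E2 82 A3 F2 93 AF AB 31 E9 B2 96 E4 8D A2 E2 98 A3 F0 92 8A 8C F4 81 87 87

U+252F: 3-byte form → E2 94 AF.
U+20A3: 3-byte form → E2 82 A3.
U+93BEB: 4-byte form → F2 93 AF AB.
U+0031: 1-byte form → 31.
U+9C96: 3-byte form → E9 B2 96.
U+4362: 3-byte form → E4 8D A2.
U+2623: 3-byte form → E2 98 A3.
U+1228C: 4-byte form → F0 92 8A 8C.
U+1011C7: 4-byte form → F4 81 87 87.
Concatenated (28 bytes): E2 94 AF E2 82 A3 F2 93 AF AB 31 E9 B2 96 E4 8D A2 E2 98 A3 F0 92 8A 8C F4 81 87 87.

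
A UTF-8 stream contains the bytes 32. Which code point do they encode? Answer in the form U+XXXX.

U+0032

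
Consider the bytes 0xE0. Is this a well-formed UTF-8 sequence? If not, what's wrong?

Leading byte 0xE0 = 11100000 → 3-byte form, but only 1 byte is present.

invalid (sequence truncated)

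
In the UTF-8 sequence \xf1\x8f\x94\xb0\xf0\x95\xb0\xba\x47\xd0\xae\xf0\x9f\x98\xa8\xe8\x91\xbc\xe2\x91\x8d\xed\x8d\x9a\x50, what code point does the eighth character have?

U+D35A

Offset 0: leading byte 0xF1 = 11110001 → 4-byte char #1 = F1 8F 94 B0.
Offset 4: leading byte 0xF0 = 11110000 → 4-byte char #2 = F0 95 B0 BA.
Offset 8: leading byte 0x47 = 01000111 → 1-byte char #3 = 47.
Offset 9: leading byte 0xD0 = 11010000 → 2-byte char #4 = D0 AE.
Offset 11: leading byte 0xF0 = 11110000 → 4-byte char #5 = F0 9F 98 A8.
Offset 15: leading byte 0xE8 = 11101000 → 3-byte char #6 = E8 91 BC.
Offset 18: leading byte 0xE2 = 11100010 → 3-byte char #7 = E2 91 8D.
Offset 21: leading byte 0xED = 11101101 → 3-byte char #8 = ED 8D 9A.
Leading byte 0xED = 11101101 matches 1110xxxx → 3-byte sequence.
Byte 1: 0xED = 11101101, payload 1101 (4 bits).
Byte 2: 0x8D = 10001101 (10xxxxxx ✓), payload 001101.
Byte 3: 0x9A = 10011010 (10xxxxxx ✓), payload 011010.
Concatenate: 1101001101011010 = 0xD35A (16 bits → U+D35A).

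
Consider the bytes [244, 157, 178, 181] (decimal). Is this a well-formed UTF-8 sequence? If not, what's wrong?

invalid (encodes a value above U+10FFFF)

Leading byte 0xF4 = 11110100 → 4-byte form.
Payload = 0x11DCB5, which exceeds U+10FFFF, the maximum Unicode code point. (Leading bytes F5–FF, or F4 followed by ≥ 0x90, are invalid.)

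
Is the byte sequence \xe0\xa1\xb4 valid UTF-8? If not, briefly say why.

Leading byte 0xE0 = 11100000 → 3-byte form.
Continuation bytes 0xA1=10100001, 0xB4=10110100 all match 10xxxxxx.
Decoded value 0x874 is ≥ 0x800 (shortest form) and not a surrogate.

valid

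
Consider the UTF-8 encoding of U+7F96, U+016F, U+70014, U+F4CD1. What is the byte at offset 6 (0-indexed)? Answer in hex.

0xB0

U+7F96 → 3-byte form E7 BE 96 at offsets 0–2.
U+016F → 2-byte form C5 AF at offsets 3–4.
U+70014 → 4-byte form F1 B0 80 94 at offsets 5–8.
Offset 6 falls in char 3's range; it's byte 2 of F1 B0 80 94 = 0xB0.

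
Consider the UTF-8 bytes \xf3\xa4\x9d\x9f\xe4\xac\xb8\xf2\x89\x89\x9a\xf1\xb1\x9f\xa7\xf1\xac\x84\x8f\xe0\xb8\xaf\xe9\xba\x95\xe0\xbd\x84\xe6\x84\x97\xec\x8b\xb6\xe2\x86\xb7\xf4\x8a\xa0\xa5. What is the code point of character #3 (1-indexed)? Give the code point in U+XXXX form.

Offset 0: leading byte 0xF3 = 11110011 → 4-byte char #1 = F3 A4 9D 9F.
Offset 4: leading byte 0xE4 = 11100100 → 3-byte char #2 = E4 AC B8.
Offset 7: leading byte 0xF2 = 11110010 → 4-byte char #3 = F2 89 89 9A.
Leading byte 0xF2 = 11110010 matches 11110xxx → 4-byte sequence.
Byte 1: 0xF2 = 11110010, payload 010 (3 bits).
Byte 2: 0x89 = 10001001 (10xxxxxx ✓), payload 001001.
Byte 3: 0x89 = 10001001 (10xxxxxx ✓), payload 001001.
Byte 4: 0x9A = 10011010 (10xxxxxx ✓), payload 011010.
Concatenate: 010001001001001011010 = 0x8925A (21 bits → U+8925A).

U+8925A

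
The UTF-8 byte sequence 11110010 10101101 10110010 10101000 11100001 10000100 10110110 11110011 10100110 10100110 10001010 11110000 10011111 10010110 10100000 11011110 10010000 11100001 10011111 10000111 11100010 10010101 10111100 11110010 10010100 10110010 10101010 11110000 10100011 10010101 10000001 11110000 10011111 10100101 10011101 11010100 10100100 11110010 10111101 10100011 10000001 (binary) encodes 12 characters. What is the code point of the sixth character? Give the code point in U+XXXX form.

Offset 0: leading byte 0xF2 = 11110010 → 4-byte char #1 = F2 AD B2 A8.
Offset 4: leading byte 0xE1 = 11100001 → 3-byte char #2 = E1 84 B6.
Offset 7: leading byte 0xF3 = 11110011 → 4-byte char #3 = F3 A6 A6 8A.
Offset 11: leading byte 0xF0 = 11110000 → 4-byte char #4 = F0 9F 96 A0.
Offset 15: leading byte 0xDE = 11011110 → 2-byte char #5 = DE 90.
Offset 17: leading byte 0xE1 = 11100001 → 3-byte char #6 = E1 9F 87.
Leading byte 0xE1 = 11100001 matches 1110xxxx → 3-byte sequence.
Byte 1: 0xE1 = 11100001, payload 0001 (4 bits).
Byte 2: 0x9F = 10011111 (10xxxxxx ✓), payload 011111.
Byte 3: 0x87 = 10000111 (10xxxxxx ✓), payload 000111.
Concatenate: 0001011111000111 = 0x17C7 (16 bits → U+17C7).

U+17C7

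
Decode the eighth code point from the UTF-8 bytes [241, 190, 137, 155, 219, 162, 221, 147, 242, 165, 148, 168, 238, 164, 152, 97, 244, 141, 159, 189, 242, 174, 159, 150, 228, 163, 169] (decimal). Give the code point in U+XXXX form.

U+AE7D6

Offset 0: leading byte 0xF1 = 11110001 → 4-byte char #1 = F1 BE 89 9B.
Offset 4: leading byte 0xDB = 11011011 → 2-byte char #2 = DB A2.
Offset 6: leading byte 0xDD = 11011101 → 2-byte char #3 = DD 93.
Offset 8: leading byte 0xF2 = 11110010 → 4-byte char #4 = F2 A5 94 A8.
Offset 12: leading byte 0xEE = 11101110 → 3-byte char #5 = EE A4 98.
Offset 15: leading byte 0x61 = 01100001 → 1-byte char #6 = 61.
Offset 16: leading byte 0xF4 = 11110100 → 4-byte char #7 = F4 8D 9F BD.
Offset 20: leading byte 0xF2 = 11110010 → 4-byte char #8 = F2 AE 9F 96.
Leading byte 0xF2 = 11110010 matches 11110xxx → 4-byte sequence.
Byte 1: 0xF2 = 11110010, payload 010 (3 bits).
Byte 2: 0xAE = 10101110 (10xxxxxx ✓), payload 101110.
Byte 3: 0x9F = 10011111 (10xxxxxx ✓), payload 011111.
Byte 4: 0x96 = 10010110 (10xxxxxx ✓), payload 010110.
Concatenate: 010101110011111010110 = 0xAE7D6 (21 bits → U+AE7D6).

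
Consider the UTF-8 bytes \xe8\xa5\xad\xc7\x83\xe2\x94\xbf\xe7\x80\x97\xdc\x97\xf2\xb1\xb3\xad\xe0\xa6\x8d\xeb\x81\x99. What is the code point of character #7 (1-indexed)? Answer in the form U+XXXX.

Offset 0: leading byte 0xE8 = 11101000 → 3-byte char #1 = E8 A5 AD.
Offset 3: leading byte 0xC7 = 11000111 → 2-byte char #2 = C7 83.
Offset 5: leading byte 0xE2 = 11100010 → 3-byte char #3 = E2 94 BF.
Offset 8: leading byte 0xE7 = 11100111 → 3-byte char #4 = E7 80 97.
Offset 11: leading byte 0xDC = 11011100 → 2-byte char #5 = DC 97.
Offset 13: leading byte 0xF2 = 11110010 → 4-byte char #6 = F2 B1 B3 AD.
Offset 17: leading byte 0xE0 = 11100000 → 3-byte char #7 = E0 A6 8D.
Leading byte 0xE0 = 11100000 matches 1110xxxx → 3-byte sequence.
Byte 1: 0xE0 = 11100000, payload 0000 (4 bits).
Byte 2: 0xA6 = 10100110 (10xxxxxx ✓), payload 100110.
Byte 3: 0x8D = 10001101 (10xxxxxx ✓), payload 001101.
Concatenate: 0000100110001101 = 0x98D (16 bits → U+098D).

U+098D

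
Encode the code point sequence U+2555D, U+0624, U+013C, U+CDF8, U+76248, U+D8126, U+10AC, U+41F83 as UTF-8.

U+2555D: 4-byte form → F0 A5 95 9D.
U+0624: 2-byte form → D8 A4.
U+013C: 2-byte form → C4 BC.
U+CDF8: 3-byte form → EC B7 B8.
U+76248: 4-byte form → F1 B6 89 88.
U+D8126: 4-byte form → F3 98 84 A6.
U+10AC: 3-byte form → E1 82 AC.
U+41F83: 4-byte form → F1 81 BE 83.
Concatenated (26 bytes): F0 A5 95 9D D8 A4 C4 BC EC B7 B8 F1 B6 89 88 F3 98 84 A6 E1 82 AC F1 81 BE 83.

F0 A5 95 9D D8 A4 C4 BC EC B7 B8 F1 B6 89 88 F3 98 84 A6 E1 82 AC F1 81 BE 83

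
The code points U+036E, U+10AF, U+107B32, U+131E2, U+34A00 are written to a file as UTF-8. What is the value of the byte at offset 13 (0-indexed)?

U+036E → 2-byte form CD AE at offsets 0–1.
U+10AF → 3-byte form E1 82 AF at offsets 2–4.
U+107B32 → 4-byte form F4 87 AC B2 at offsets 5–8.
U+131E2 → 4-byte form F0 93 87 A2 at offsets 9–12.
U+34A00 → 4-byte form F0 B4 A8 80 at offsets 13–16.
Offset 13 falls in char 5's range; it's byte 1 of F0 B4 A8 80 = 0xF0.

0xF0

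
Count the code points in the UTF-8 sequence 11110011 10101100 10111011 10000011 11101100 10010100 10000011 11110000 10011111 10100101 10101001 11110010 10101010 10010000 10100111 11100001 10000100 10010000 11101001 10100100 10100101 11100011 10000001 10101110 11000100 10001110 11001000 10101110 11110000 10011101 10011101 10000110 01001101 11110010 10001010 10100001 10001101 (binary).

12

Byte at offset 0: 0xF3 = 11110011 → 4-byte char (#1). Advance 4.
Byte at offset 4: 0xEC = 11101100 → 3-byte char (#2). Advance 3.
Byte at offset 7: 0xF0 = 11110000 → 4-byte char (#3). Advance 4.
Byte at offset 11: 0xF2 = 11110010 → 4-byte char (#4). Advance 4.
Byte at offset 15: 0xE1 = 11100001 → 3-byte char (#5). Advance 3.
Byte at offset 18: 0xE9 = 11101001 → 3-byte char (#6). Advance 3.
Byte at offset 21: 0xE3 = 11100011 → 3-byte char (#7). Advance 3.
Byte at offset 24: 0xC4 = 11000100 → 2-byte char (#8). Advance 2.
Byte at offset 26: 0xC8 = 11001000 → 2-byte char (#9). Advance 2.
Byte at offset 28: 0xF0 = 11110000 → 4-byte char (#10). Advance 4.
Byte at offset 32: 0x4D = 01001101 → 1-byte char (#11). Advance 1.
Byte at offset 33: 0xF2 = 11110010 → 4-byte char (#12). Advance 4.
Reached end at offset 37 after 12 code points.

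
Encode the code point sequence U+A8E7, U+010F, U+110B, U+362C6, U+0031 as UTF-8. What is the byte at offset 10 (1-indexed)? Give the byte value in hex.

1-indexed offset 10 is 0-indexed offset 9.
U+A8E7 → 3-byte form EA A3 A7 at offsets 0–2.
U+010F → 2-byte form C4 8F at offsets 3–4.
U+110B → 3-byte form E1 84 8B at offsets 5–7.
U+362C6 → 4-byte form F0 B6 8B 86 at offsets 8–11.
Offset 9 falls in char 4's range; it's byte 2 of F0 B6 8B 86 = 0xB6.

0xB6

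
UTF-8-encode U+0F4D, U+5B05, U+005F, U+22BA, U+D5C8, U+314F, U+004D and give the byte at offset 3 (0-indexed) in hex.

0xE5

U+0F4D → 3-byte form E0 BD 8D at offsets 0–2.
U+5B05 → 3-byte form E5 AC 85 at offsets 3–5.
Offset 3 falls in char 2's range; it's byte 1 of E5 AC 85 = 0xE5.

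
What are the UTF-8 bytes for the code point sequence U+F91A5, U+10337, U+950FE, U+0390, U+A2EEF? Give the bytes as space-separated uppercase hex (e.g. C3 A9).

U+F91A5: 4-byte form → F3 B9 86 A5.
U+10337: 4-byte form → F0 90 8C B7.
U+950FE: 4-byte form → F2 95 83 BE.
U+0390: 2-byte form → CE 90.
U+A2EEF: 4-byte form → F2 A2 BB AF.
Concatenated (18 bytes): F3 B9 86 A5 F0 90 8C B7 F2 95 83 BE CE 90 F2 A2 BB AF.

F3 B9 86 A5 F0 90 8C B7 F2 95 83 BE CE 90 F2 A2 BB AF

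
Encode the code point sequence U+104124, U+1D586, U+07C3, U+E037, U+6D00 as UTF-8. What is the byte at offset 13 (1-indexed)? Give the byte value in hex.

1-indexed offset 13 is 0-indexed offset 12.
U+104124 → 4-byte form F4 84 84 A4 at offsets 0–3.
U+1D586 → 4-byte form F0 9D 96 86 at offsets 4–7.
U+07C3 → 2-byte form DF 83 at offsets 8–9.
U+E037 → 3-byte form EE 80 B7 at offsets 10–12.
Offset 12 falls in char 4's range; it's byte 3 of EE 80 B7 = 0xB7.

0xB7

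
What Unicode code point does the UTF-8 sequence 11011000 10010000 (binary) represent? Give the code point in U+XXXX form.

U+0610

Leading byte 0xD8 = 11011000 matches 110xxxxx → 2-byte sequence.
Byte 1: 0xD8 = 11011000, payload 11000 (5 bits).
Byte 2: 0x90 = 10010000 (10xxxxxx ✓), payload 010000.
Concatenate: 11000010000 = 0x610 (11 bits → U+0610).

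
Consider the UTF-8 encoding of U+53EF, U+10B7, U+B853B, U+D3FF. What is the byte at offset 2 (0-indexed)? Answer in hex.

0xAF

U+53EF → 3-byte form E5 8F AF at offsets 0–2.
Offset 2 falls in char 1's range; it's byte 3 of E5 8F AF = 0xAF.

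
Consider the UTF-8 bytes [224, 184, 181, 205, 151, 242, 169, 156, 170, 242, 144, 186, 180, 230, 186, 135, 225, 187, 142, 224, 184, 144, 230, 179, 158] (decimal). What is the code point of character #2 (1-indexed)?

U+0357

Offset 0: leading byte 0xE0 = 11100000 → 3-byte char #1 = E0 B8 B5.
Offset 3: leading byte 0xCD = 11001101 → 2-byte char #2 = CD 97.
Leading byte 0xCD = 11001101 matches 110xxxxx → 2-byte sequence.
Byte 1: 0xCD = 11001101, payload 01101 (5 bits).
Byte 2: 0x97 = 10010111 (10xxxxxx ✓), payload 010111.
Concatenate: 01101010111 = 0x357 (11 bits → U+0357).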